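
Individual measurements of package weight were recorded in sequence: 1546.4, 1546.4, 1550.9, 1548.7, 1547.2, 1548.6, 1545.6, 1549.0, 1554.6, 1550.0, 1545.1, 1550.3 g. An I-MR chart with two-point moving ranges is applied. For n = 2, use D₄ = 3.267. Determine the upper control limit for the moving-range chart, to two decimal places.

Moving ranges: 0.0, 4.5, 2.2, 1.5, 1.4, 3.0, 3.4, 5.6, 4.6, 4.9, 5.2; M̄R̄ = 36.3000 / 11 = 3.3000
UCL_MR = D₄·M̄R̄ = 3.267 × 3.3000 = 10.7811

10.78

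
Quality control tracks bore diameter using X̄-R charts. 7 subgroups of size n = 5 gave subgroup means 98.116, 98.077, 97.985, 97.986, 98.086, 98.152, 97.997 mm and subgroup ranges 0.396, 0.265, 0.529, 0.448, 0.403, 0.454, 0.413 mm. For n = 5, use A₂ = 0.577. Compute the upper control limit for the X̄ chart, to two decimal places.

X̄̄ = (98.116 + 98.077 + 97.985 + 97.986 + 98.086 + 98.152 + 97.997) / 7 = 686.3990 / 7 = 98.0570
R̄ = (0.396 + 0.265 + 0.529 + 0.448 + 0.403 + 0.454 + 0.413) / 7 = 2.9080 / 7 = 0.4154
UCL = X̄̄ + A₂·R̄ = 98.0570 + 0.577 × 0.4154 = 98.2967

98.30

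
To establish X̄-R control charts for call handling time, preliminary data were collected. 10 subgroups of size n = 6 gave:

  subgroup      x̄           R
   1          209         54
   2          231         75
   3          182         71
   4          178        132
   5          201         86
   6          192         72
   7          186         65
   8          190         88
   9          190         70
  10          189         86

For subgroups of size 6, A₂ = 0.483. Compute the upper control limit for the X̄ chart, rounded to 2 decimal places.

X̄̄ = (209 + 231 + 182 + 178 + 201 + 192 + 186 + 190 + 190 + 189) / 10 = 1948.0000 / 10 = 194.8000
R̄ = (54 + 75 + 71 + 132 + 86 + 72 + 65 + 88 + 70 + 86) / 10 = 799.0000 / 10 = 79.9000
UCL = X̄̄ + A₂·R̄ = 194.8000 + 0.483 × 79.9000 = 233.3917

233.39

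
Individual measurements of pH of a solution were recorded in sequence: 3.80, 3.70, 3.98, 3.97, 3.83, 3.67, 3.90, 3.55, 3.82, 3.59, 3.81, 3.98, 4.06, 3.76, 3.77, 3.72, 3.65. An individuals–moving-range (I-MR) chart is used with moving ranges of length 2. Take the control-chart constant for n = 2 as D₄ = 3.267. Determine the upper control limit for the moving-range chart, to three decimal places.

0.545

Moving ranges: 0.10, 0.28, 0.01, 0.14, 0.16, 0.23, 0.35, 0.27, 0.23, 0.22, 0.17, 0.08, 0.30, 0.01, 0.05, 0.07; M̄R̄ = 2.6700 / 16 = 0.1669
UCL_MR = D₄·M̄R̄ = 3.267 × 0.1669 = 0.5452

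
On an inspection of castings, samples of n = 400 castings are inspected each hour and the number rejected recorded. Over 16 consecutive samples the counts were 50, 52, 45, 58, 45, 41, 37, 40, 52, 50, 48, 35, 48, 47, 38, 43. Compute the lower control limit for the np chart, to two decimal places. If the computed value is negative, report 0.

p̄ = Σdᵢ / (k·n) = 729 / (16 × 400) = 0.11391
LCL = np̄ − 3·√(np̄(1−p̄)) = 45.5625 − 3 × 6.3539 = 26.5007

26.50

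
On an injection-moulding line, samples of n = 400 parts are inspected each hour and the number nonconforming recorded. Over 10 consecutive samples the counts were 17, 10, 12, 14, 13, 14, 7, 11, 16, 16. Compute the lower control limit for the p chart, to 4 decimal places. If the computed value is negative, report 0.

p̄ = Σdᵢ / (k·n) = 130 / (10 × 400) = 0.03250
LCL = p̄ − 3·√(p̄(1−p̄)/n) = 0.03250 − 3 × 0.00887 = 0.00590

0.0059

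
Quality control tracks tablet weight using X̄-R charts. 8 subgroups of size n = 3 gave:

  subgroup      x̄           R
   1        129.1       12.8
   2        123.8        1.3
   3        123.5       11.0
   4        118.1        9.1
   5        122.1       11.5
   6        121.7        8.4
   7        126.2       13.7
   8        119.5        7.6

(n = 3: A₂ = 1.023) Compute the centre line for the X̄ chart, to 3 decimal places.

123.000

X̄̄ = (129.1 + 123.8 + 123.5 + 118.1 + 122.1 + 121.7 + 126.2 + 119.5) / 8 = 984.0000 / 8 = 123.0000
CL = X̄̄ = 123.0000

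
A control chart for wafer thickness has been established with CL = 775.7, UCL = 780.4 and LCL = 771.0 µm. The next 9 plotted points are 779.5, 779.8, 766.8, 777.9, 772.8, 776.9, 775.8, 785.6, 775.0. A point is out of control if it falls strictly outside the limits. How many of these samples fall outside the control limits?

Compare each point to [771.0, 780.4]: sample 3 = 766.8 < LCL; sample 8 = 785.6 > UCL.

2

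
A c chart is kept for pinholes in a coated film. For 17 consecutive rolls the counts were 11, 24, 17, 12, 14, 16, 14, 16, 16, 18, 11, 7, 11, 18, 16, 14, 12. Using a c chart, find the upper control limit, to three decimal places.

c̄ = (11 + 24 + 17 + 12 + 14 + 16 + 14 + 16 + 16 + 18 + 11 + 7 + 11 + 18 + 16 + 14 + 12) / 17 = 247 / 17 = 14.5294
UCL = c̄ + 3√c̄ = 14.5294 + 3 × √14.5294 = 14.5294 + 3 × 3.8117 = 25.9647

25.965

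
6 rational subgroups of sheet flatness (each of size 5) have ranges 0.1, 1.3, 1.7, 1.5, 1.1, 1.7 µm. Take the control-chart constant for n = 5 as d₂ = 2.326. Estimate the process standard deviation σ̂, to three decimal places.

0.530

R̄ = (0.1 + 1.3 + 1.7 + 1.5 + 1.1 + 1.7) / 6 = 1.2333
σ̂ = R̄ / d₂ = 1.2333 / 2.326 = 0.5302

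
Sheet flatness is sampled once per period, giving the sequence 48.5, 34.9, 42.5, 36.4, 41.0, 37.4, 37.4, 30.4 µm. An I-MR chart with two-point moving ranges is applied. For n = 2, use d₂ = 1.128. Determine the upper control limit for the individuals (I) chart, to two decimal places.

X̄ = (48.5 + 34.9 + 42.5 + 36.4 + 41.0 + 37.4 + 37.4 + 30.4) / 8 = 38.5625
Moving ranges: 13.6, 7.6, 6.1, 4.6, 3.6, 0.0, 7.0; M̄R̄ = 42.5000 / 7 = 6.0714
UCL = X̄ + 3·M̄R̄/d₂ = 38.5625 + 3 × 6.0714 / 1.128 = 54.7099

54.71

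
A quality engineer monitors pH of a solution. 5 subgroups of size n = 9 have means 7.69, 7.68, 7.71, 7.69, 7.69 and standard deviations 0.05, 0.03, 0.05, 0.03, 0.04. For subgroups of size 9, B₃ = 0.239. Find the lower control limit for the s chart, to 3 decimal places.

s̄ = (0.05 + 0.03 + 0.05 + 0.03 + 0.04) / 5 = 0.0400
LCL_s = B₃·s̄ = 0.239 × 0.0400 = 0.0096

0.010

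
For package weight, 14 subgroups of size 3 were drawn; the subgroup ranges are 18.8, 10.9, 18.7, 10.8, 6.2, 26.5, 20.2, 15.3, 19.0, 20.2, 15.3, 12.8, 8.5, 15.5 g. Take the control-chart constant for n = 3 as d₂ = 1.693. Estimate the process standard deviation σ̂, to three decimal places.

R̄ = (18.8 + 10.9 + 18.7 + 10.8 + 6.2 + 26.5 + 20.2 + 15.3 + 19.0 + 20.2 + 15.3 + 12.8 + 8.5 + 15.5) / 14 = 15.6214
σ̂ = R̄ / d₂ = 15.6214 / 1.693 = 9.2271

9.227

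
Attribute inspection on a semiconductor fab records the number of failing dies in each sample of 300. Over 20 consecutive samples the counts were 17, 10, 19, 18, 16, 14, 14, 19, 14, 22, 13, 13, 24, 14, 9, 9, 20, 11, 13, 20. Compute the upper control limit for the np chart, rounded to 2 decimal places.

p̄ = Σdᵢ / (k·n) = 309 / (20 × 300) = 0.05150
UCL = np̄ + 3·√(np̄(1−p̄)) = 15.4500 + 3 × √(15.4500×0.94850) = 15.4500 + 3 × 3.8281 = 26.9343

26.93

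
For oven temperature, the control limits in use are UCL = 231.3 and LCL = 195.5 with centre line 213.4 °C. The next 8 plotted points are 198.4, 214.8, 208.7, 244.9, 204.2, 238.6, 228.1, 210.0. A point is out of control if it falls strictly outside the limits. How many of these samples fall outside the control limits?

Compare each point to [195.5, 231.3]: sample 4 = 244.9 > UCL; sample 6 = 238.6 > UCL.

2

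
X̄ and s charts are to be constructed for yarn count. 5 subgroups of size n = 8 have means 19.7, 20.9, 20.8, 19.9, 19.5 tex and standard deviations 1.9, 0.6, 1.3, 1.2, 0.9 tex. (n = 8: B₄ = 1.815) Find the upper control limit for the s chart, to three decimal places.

2.142

s̄ = (1.9 + 0.6 + 1.3 + 1.2 + 0.9) / 5 = 1.1800
UCL_s = B₄·s̄ = 1.815 × 1.1800 = 2.1417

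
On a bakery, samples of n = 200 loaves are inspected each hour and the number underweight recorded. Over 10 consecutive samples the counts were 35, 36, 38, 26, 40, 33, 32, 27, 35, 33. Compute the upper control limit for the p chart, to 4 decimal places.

p̄ = Σdᵢ / (k·n) = 335 / (10 × 200) = 0.16750
UCL = p̄ + 3·√(p̄(1−p̄)/n) = 0.16750 + 3 × √(0.16750×0.83250/200) = 0.16750 + 3 × 0.02640 = 0.24671

0.2467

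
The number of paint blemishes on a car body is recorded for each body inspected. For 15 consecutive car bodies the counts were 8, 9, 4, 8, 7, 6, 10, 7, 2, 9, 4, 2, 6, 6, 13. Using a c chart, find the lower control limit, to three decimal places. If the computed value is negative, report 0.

0.000

c̄ = (8 + 9 + 4 + 8 + 7 + 6 + 10 + 7 + 2 + 9 + 4 + 2 + 6 + 6 + 13) / 15 = 101 / 15 = 6.7333
LCL = c̄ − 3√c̄ = 6.7333 − 3 × 2.5949 = -1.0513 → 0 (cannot be negative)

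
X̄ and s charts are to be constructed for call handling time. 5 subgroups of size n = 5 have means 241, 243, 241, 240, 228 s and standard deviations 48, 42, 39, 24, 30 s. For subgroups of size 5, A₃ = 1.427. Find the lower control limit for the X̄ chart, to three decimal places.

186.372

X̄̄ = (241 + 243 + 241 + 240 + 228) / 5 = 238.6000
s̄ = (48 + 42 + 39 + 24 + 30) / 5 = 36.6000
LCL = X̄̄ − A₃·s̄ = 238.6000 − 1.427 × 36.6000 = 186.3718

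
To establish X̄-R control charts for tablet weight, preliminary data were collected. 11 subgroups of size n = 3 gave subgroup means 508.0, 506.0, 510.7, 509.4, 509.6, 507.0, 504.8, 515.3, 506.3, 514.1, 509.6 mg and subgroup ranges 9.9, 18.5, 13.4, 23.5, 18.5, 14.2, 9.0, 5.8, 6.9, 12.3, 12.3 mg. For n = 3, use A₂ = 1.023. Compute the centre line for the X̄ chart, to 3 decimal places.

509.164

X̄̄ = (508.0 + 506.0 + 510.7 + 509.4 + 509.6 + 507.0 + 504.8 + 515.3 + 506.3 + 514.1 + 509.6) / 11 = 5600.8000 / 11 = 509.1636
CL = X̄̄ = 509.1636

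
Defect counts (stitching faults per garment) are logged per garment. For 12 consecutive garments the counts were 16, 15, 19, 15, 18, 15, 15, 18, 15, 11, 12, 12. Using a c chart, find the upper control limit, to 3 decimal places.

26.735

c̄ = (16 + 15 + 19 + 15 + 18 + 15 + 15 + 18 + 15 + 11 + 12 + 12) / 12 = 181 / 12 = 15.0833
UCL = c̄ + 3√c̄ = 15.0833 + 3 × √15.0833 = 15.0833 + 3 × 3.8837 = 26.7345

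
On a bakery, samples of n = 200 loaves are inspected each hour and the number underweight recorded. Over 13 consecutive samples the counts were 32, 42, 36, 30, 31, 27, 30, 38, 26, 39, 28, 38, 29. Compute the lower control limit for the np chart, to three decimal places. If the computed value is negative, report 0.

p̄ = Σdᵢ / (k·n) = 426 / (13 × 200) = 0.16385
LCL = np̄ − 3·√(np̄(1−p̄)) = 32.7692 − 3 × 5.2345 = 17.0657

17.066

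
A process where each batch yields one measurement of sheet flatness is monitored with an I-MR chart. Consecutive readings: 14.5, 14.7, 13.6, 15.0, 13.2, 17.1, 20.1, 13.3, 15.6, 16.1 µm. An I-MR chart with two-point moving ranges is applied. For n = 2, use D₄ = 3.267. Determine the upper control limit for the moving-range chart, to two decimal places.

Moving ranges: 0.2, 1.1, 1.4, 1.8, 3.9, 3.0, 6.8, 2.3, 0.5; M̄R̄ = 21.0000 / 9 = 2.3333
UCL_MR = D₄·M̄R̄ = 3.267 × 2.3333 = 7.6230

7.62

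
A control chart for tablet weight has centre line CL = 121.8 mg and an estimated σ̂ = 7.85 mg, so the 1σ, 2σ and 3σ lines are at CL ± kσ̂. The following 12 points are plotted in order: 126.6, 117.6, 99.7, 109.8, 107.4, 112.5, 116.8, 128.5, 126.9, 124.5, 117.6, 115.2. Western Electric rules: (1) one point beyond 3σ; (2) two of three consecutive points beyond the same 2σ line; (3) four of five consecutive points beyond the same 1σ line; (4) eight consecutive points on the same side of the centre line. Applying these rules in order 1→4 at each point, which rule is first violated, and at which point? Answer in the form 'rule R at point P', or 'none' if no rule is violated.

rule 3 at point 6

Zone of each point (C = within 1σ̂, B = 1σ̂–2σ̂, A = 2σ̂–3σ̂, * = beyond 3σ̂; sign = side of CL): 1:+C, 2:-C, 3:-A, 4:-B, 5:-B, 6:-B, 7:-C, 8:+C, 9:+C, 10:+C, 11:-C, 12:-C
Rule 3 (four of five consecutive points beyond the same 1σ limit) is satisfied at point 6.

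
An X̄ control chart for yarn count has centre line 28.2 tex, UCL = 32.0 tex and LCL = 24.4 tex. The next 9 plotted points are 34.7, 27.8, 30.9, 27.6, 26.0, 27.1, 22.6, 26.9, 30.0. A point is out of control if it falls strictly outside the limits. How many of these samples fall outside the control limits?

Compare each point to [24.4, 32.0]: sample 1 = 34.7 > UCL; sample 7 = 22.6 < LCL.

2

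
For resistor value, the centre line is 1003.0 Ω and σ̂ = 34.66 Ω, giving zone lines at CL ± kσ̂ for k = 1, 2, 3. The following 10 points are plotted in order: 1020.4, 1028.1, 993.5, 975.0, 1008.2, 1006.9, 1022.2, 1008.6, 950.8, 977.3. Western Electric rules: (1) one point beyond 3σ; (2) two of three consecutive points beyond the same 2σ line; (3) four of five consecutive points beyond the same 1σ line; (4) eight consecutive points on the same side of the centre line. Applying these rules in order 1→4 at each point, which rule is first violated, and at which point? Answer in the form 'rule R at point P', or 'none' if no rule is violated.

none

Zone of each point (C = within 1σ̂, B = 1σ̂–2σ̂, A = 2σ̂–3σ̂, * = beyond 3σ̂; sign = side of CL): 1:+C, 2:+C, 3:-C, 4:-C, 5:+C, 6:+C, 7:+C, 8:+C, 9:-B, 10:-C
No rule fires across all 10 points.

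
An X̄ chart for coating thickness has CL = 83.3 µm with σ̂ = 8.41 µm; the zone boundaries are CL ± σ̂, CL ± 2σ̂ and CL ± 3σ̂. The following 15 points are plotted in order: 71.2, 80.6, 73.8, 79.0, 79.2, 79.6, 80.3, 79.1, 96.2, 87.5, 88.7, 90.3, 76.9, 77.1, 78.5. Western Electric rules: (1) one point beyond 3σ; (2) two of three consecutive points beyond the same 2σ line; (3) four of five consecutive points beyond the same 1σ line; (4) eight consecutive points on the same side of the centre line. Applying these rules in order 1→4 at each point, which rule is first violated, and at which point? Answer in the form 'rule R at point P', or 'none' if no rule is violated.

rule 4 at point 8

Zone of each point (C = within 1σ̂, B = 1σ̂–2σ̂, A = 2σ̂–3σ̂, * = beyond 3σ̂; sign = side of CL): 1:-B, 2:-C, 3:-B, 4:-C, 5:-C, 6:-C, 7:-C, 8:-C, 9:+B, 10:+C, 11:+C, 12:+C, 13:-C, 14:-C, 15:-C
Rule 4 (eight consecutive points on the same side of the centre line) is satisfied at point 8.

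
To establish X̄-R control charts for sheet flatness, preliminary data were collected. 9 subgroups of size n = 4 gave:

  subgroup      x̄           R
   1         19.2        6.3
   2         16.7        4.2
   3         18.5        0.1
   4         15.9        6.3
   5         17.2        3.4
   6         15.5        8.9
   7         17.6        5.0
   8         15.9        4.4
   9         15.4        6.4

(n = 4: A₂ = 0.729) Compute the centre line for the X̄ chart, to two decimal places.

16.88

X̄̄ = (19.2 + 16.7 + 18.5 + 15.9 + 17.2 + 15.5 + 17.6 + 15.9 + 15.4) / 9 = 151.9000 / 9 = 16.8778
CL = X̄̄ = 16.8778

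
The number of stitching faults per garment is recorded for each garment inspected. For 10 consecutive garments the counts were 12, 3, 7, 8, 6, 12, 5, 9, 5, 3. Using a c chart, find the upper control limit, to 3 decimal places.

14.937

c̄ = (12 + 3 + 7 + 8 + 6 + 12 + 5 + 9 + 5 + 3) / 10 = 70 / 10 = 7.0000
UCL = c̄ + 3√c̄ = 7.0000 + 3 × √7.0000 = 7.0000 + 3 × 2.6458 = 14.9373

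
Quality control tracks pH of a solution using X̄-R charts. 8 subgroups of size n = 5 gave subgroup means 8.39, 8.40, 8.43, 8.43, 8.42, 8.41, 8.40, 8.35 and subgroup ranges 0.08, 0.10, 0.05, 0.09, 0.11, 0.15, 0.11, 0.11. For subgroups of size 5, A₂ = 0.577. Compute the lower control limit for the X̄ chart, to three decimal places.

X̄̄ = (8.39 + 8.40 + 8.43 + 8.43 + 8.42 + 8.41 + 8.40 + 8.35) / 8 = 67.2300 / 8 = 8.4038
R̄ = (0.08 + 0.10 + 0.05 + 0.09 + 0.11 + 0.15 + 0.11 + 0.11) / 8 = 0.8000 / 8 = 0.1000
LCL = X̄̄ − A₂·R̄ = 8.4038 − 0.577 × 0.1000 = 8.3460

8.346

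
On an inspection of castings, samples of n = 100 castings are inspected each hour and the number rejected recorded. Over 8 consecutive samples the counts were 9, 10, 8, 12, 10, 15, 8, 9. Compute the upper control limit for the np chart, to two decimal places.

p̄ = Σdᵢ / (k·n) = 81 / (8 × 100) = 0.10125
UCL = np̄ + 3·√(np̄(1−p̄)) = 10.1250 + 3 × √(10.1250×0.89875) = 10.1250 + 3 × 3.0166 = 19.1748

19.17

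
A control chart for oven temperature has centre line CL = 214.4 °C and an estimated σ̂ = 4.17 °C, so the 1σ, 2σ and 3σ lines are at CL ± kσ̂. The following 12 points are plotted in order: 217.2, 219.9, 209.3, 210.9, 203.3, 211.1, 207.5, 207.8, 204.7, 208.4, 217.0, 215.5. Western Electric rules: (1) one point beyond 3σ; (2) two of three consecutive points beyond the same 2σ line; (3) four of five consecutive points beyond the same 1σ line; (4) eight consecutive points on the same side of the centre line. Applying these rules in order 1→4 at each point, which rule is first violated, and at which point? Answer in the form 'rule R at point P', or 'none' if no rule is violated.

rule 3 at point 9

Zone of each point (C = within 1σ̂, B = 1σ̂–2σ̂, A = 2σ̂–3σ̂, * = beyond 3σ̂; sign = side of CL): 1:+C, 2:+B, 3:-B, 4:-C, 5:-A, 6:-C, 7:-B, 8:-B, 9:-A, 10:-B, 11:+C, 12:+C
Rule 3 (four of five consecutive points beyond the same 1σ limit) is satisfied at point 9.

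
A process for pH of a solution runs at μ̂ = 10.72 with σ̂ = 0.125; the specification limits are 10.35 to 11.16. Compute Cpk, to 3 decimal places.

0.987

Cpu = (USL − μ̂) / (3σ̂) = (11.16 − 10.72) / (3 × 0.125) = 1.1733; Cpl = (μ̂ − LSL) / (3σ̂) = (10.72 − 10.35) / (3 × 0.125) = 0.9867; Cpk = min(Cpu, Cpl) = 0.9867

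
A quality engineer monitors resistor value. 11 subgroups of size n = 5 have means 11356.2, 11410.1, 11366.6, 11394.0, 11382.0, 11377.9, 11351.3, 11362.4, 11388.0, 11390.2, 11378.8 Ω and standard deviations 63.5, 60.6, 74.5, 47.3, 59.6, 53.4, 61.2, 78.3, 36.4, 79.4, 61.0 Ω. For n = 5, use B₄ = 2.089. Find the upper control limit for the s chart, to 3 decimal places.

s̄ = (63.5 + 60.6 + 74.5 + 47.3 + 59.6 + 53.4 + 61.2 + 78.3 + 36.4 + 79.4 + 61.0) / 11 = 61.3818
UCL_s = B₄·s̄ = 2.089 × 61.3818 = 128.2266

128.227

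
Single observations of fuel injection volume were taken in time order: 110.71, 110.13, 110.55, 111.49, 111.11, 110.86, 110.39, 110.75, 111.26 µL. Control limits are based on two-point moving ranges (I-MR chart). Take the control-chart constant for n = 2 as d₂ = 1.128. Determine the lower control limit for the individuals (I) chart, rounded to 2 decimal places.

109.51

X̄ = (110.71 + 110.13 + 110.55 + 111.49 + 111.11 + 110.86 + 110.39 + 110.75 + 111.26) / 9 = 110.8056
Moving ranges: 0.58, 0.42, 0.94, 0.38, 0.25, 0.47, 0.36, 0.51; M̄R̄ = 3.9100 / 8 = 0.4887
LCL = X̄ − 3·M̄R̄/d₂ = 110.8056 − 3 × 0.4887 / 1.128 = 109.5057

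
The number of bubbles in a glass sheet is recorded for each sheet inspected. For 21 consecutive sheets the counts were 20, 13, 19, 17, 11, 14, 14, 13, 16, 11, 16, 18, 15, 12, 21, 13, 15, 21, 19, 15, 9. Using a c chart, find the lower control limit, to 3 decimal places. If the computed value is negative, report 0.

c̄ = (20 + 13 + 19 + 17 + 11 + 14 + 14 + 13 + 16 + 11 + 16 + 18 + 15 + 12 + 21 + 13 + 15 + 21 + 19 + 15 + 9) / 21 = 322 / 21 = 15.3333
LCL = c̄ − 3√c̄ = 15.3333 − 3 × 3.9158 = 3.5860

3.586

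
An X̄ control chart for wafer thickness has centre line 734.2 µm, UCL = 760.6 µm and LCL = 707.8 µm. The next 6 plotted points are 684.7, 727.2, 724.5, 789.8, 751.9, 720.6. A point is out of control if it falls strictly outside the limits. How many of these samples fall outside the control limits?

2

Compare each point to [707.8, 760.6]: sample 1 = 684.7 < LCL; sample 4 = 789.8 > UCL.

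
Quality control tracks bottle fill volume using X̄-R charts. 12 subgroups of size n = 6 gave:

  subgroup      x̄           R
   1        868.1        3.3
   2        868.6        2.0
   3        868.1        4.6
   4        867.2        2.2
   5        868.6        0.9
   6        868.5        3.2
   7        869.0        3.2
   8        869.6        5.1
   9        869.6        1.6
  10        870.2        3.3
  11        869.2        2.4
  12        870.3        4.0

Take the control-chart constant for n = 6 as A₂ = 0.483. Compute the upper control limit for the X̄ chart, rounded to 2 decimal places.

870.36

X̄̄ = (868.1 + 868.6 + 868.1 + 867.2 + 868.6 + 868.5 + 869.0 + 869.6 + 869.6 + 870.2 + 869.2 + 870.3) / 12 = 10427.0000 / 12 = 868.9167
R̄ = (3.3 + 2.0 + 4.6 + 2.2 + 0.9 + 3.2 + 3.2 + 5.1 + 1.6 + 3.3 + 2.4 + 4.0) / 12 = 35.8000 / 12 = 2.9833
UCL = X̄̄ + A₂·R̄ = 868.9167 + 0.483 × 2.9833 = 870.3576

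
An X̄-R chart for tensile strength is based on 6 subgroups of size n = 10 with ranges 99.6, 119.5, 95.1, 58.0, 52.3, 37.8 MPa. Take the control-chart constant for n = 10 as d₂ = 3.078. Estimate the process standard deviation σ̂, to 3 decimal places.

R̄ = (99.6 + 119.5 + 95.1 + 58.0 + 52.3 + 37.8) / 6 = 77.0500
σ̂ = R̄ / d₂ = 77.0500 / 3.078 = 25.0325

25.032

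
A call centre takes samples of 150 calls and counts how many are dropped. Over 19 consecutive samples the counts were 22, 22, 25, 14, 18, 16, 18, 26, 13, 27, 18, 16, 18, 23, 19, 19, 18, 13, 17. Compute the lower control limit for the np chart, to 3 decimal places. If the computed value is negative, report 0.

p̄ = Σdᵢ / (k·n) = 362 / (19 × 150) = 0.12702
LCL = np̄ − 3·√(np̄(1−p̄)) = 19.0526 − 3 × 4.0783 = 6.8177

6.818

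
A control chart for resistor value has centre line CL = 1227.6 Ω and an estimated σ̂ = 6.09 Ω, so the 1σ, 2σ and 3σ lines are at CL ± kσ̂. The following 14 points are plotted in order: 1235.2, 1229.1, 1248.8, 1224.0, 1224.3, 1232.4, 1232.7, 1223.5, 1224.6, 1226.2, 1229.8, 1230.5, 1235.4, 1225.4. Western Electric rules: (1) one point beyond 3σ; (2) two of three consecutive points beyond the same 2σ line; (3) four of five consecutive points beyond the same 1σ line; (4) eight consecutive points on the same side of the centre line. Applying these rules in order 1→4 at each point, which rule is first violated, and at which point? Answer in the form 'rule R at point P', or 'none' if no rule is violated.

Zone of each point (C = within 1σ̂, B = 1σ̂–2σ̂, A = 2σ̂–3σ̂, * = beyond 3σ̂; sign = side of CL): 1:+B, 2:+C, 3:+*, 4:-C, 5:-C, 6:+C, 7:+C, 8:-C, 9:-C, 10:-C, 11:+C, 12:+C, 13:+B, 14:-C
Rule 1 (one point beyond the 3σ limits) is satisfied at point 3.

rule 1 at point 3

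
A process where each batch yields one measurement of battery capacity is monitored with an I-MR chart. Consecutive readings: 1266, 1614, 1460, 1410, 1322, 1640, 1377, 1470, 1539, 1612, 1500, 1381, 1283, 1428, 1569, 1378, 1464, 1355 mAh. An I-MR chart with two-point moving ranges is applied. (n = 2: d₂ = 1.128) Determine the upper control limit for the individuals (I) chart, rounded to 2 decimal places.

1832.61

X̄ = (1266 + 1614 + 1460 + 1410 + 1322 + 1640 + 1377 + 1470 + 1539 + 1612 + 1500 + 1381 + 1283 + 1428 + 1569 + 1378 + 1464 + 1355) / 18 = 1448.2222
Moving ranges: 348, 154, 50, 88, 318, 263, 93, 69, 73, 112, 119, 98, 145, 141, 191, 86, 109; M̄R̄ = 2457.0000 / 17 = 144.5294
UCL = X̄ + 3·M̄R̄/d₂ = 1448.2222 + 3 × 144.5294 / 1.128 = 1832.6090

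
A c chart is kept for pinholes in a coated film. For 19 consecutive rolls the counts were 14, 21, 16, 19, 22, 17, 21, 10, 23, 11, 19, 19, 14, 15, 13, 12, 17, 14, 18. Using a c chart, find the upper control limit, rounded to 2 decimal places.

28.79

c̄ = (14 + 21 + 16 + 19 + 22 + 17 + 21 + 10 + 23 + 11 + 19 + 19 + 14 + 15 + 13 + 12 + 17 + 14 + 18) / 19 = 315 / 19 = 16.5789
UCL = c̄ + 3√c̄ = 16.5789 + 3 × √16.5789 = 16.5789 + 3 × 4.0717 = 28.7941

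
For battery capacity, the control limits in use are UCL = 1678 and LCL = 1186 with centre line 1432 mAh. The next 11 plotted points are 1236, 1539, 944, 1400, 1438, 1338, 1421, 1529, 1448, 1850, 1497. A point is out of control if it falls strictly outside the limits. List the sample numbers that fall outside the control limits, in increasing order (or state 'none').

3, 10

Compare each point to [1186, 1678]: sample 3 = 944 < LCL; sample 10 = 1850 > UCL.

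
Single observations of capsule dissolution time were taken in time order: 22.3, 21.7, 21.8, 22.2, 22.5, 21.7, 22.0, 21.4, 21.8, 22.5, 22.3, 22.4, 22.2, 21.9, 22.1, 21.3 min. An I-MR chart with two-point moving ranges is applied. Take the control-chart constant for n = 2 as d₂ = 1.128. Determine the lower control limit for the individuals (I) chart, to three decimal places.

X̄ = (22.3 + 21.7 + 21.8 + 22.2 + 22.5 + 21.7 + 22.0 + 21.4 + 21.8 + 22.5 + 22.3 + 22.4 + 22.2 + 21.9 + 22.1 + 21.3) / 16 = 22.0063
Moving ranges: 0.6, 0.1, 0.4, 0.3, 0.8, 0.3, 0.6, 0.4, 0.7, 0.2, 0.1, 0.2, 0.3, 0.2, 0.8; M̄R̄ = 6.0000 / 15 = 0.4000
LCL = X̄ − 3·M̄R̄/d₂ = 22.0063 − 3 × 0.4000 / 1.128 = 20.9424

20.942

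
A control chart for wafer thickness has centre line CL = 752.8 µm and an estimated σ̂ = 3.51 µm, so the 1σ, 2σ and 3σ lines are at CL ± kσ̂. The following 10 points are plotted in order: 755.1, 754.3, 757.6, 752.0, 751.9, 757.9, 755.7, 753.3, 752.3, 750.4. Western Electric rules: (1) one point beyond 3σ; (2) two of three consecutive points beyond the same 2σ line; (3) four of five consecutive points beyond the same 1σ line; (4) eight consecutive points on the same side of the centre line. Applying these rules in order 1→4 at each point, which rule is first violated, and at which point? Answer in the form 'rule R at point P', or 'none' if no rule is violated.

none

Zone of each point (C = within 1σ̂, B = 1σ̂–2σ̂, A = 2σ̂–3σ̂, * = beyond 3σ̂; sign = side of CL): 1:+C, 2:+C, 3:+B, 4:-C, 5:-C, 6:+B, 7:+C, 8:+C, 9:-C, 10:-C
No rule fires across all 10 points.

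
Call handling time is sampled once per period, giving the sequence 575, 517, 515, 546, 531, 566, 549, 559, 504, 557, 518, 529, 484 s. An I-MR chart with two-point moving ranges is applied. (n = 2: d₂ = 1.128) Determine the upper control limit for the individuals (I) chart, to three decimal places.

616.841

X̄ = (575 + 517 + 515 + 546 + 531 + 566 + 549 + 559 + 504 + 557 + 518 + 529 + 484) / 13 = 534.6154
Moving ranges: 58, 2, 31, 15, 35, 17, 10, 55, 53, 39, 11, 45; M̄R̄ = 371.0000 / 12 = 30.9167
UCL = X̄ + 3·M̄R̄/d₂ = 534.6154 + 3 × 30.9167 / 1.128 = 616.8406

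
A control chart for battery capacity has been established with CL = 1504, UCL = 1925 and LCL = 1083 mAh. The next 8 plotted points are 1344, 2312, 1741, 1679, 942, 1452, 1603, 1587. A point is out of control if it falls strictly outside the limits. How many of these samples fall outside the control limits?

Compare each point to [1083, 1925]: sample 2 = 2312 > UCL; sample 5 = 942 < LCL.

2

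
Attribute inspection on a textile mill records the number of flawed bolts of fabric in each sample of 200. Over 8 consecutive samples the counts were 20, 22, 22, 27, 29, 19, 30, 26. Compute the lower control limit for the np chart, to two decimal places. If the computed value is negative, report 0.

p̄ = Σdᵢ / (k·n) = 195 / (8 × 200) = 0.12187
LCL = np̄ − 3·√(np̄(1−p̄)) = 24.3750 − 3 × 4.6265 = 10.4956

10.50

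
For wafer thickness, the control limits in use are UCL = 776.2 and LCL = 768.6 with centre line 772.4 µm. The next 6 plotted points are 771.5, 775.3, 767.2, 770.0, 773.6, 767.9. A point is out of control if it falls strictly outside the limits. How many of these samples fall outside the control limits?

Compare each point to [768.6, 776.2]: sample 3 = 767.2 < LCL; sample 6 = 767.9 < LCL.

2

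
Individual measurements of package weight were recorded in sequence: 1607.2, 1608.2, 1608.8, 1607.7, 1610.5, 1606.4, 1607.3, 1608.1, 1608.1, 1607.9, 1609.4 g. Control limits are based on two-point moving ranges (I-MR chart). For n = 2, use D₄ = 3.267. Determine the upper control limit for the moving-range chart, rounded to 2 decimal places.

Moving ranges: 1.0, 0.6, 1.1, 2.8, 4.1, 0.9, 0.8, 0.0, 0.2, 1.5; M̄R̄ = 13.0000 / 10 = 1.3000
UCL_MR = D₄·M̄R̄ = 3.267 × 1.3000 = 4.2471

4.25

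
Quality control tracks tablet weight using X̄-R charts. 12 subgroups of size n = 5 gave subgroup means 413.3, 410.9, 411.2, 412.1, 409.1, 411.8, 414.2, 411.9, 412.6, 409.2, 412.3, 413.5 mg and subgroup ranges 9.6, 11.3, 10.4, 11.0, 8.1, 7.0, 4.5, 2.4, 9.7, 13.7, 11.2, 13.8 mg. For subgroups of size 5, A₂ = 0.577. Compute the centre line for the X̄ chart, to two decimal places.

X̄̄ = (413.3 + 410.9 + 411.2 + 412.1 + 409.1 + 411.8 + 414.2 + 411.9 + 412.6 + 409.2 + 412.3 + 413.5) / 12 = 4942.1000 / 12 = 411.8417
CL = X̄̄ = 411.8417

411.84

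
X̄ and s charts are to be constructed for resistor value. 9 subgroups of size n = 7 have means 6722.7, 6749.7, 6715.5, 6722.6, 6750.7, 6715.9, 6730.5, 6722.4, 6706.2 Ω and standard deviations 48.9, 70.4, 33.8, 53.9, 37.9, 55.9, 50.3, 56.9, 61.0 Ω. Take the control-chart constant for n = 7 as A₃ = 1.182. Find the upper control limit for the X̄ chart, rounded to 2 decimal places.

X̄̄ = (6722.7 + 6749.7 + 6715.5 + 6722.6 + 6750.7 + 6715.9 + 6730.5 + 6722.4 + 6706.2) / 9 = 6726.2444
s̄ = (48.9 + 70.4 + 33.8 + 53.9 + 37.9 + 55.9 + 50.3 + 56.9 + 61.0) / 9 = 52.1111
UCL = X̄̄ + A₃·s̄ = 6726.2444 + 1.182 × 52.1111 = 6787.8398

6787.84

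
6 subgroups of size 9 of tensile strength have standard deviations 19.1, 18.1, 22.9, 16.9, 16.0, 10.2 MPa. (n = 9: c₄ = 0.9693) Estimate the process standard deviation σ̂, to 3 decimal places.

17.745

s̄ = (19.1 + 18.1 + 22.9 + 16.9 + 16.0 + 10.2) / 6 = 17.2000
σ̂ = s̄ / c₄ = 17.2000 / 0.9693 = 17.7448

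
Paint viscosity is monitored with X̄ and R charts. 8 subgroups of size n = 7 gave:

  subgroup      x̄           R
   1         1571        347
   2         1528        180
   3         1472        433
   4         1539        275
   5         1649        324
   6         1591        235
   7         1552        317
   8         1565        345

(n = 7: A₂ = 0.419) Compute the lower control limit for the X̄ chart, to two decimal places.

X̄̄ = (1571 + 1528 + 1472 + 1539 + 1649 + 1591 + 1552 + 1565) / 8 = 12467.0000 / 8 = 1558.3750
R̄ = (347 + 180 + 433 + 275 + 324 + 235 + 317 + 345) / 8 = 2456.0000 / 8 = 307.0000
LCL = X̄̄ − A₂·R̄ = 1558.3750 − 0.419 × 307.0000 = 1429.7420

1429.74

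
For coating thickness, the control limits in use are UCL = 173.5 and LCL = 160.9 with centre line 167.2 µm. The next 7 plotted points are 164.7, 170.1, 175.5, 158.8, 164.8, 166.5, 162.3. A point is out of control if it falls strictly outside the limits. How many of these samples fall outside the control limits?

Compare each point to [160.9, 173.5]: sample 3 = 175.5 > UCL; sample 4 = 158.8 < LCL.

2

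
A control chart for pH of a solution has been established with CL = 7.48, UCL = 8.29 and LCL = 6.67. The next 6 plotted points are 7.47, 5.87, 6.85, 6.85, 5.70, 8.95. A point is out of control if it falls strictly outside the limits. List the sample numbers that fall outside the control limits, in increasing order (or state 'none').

2, 5, 6

Compare each point to [6.67, 8.29]: sample 2 = 5.87 < LCL; sample 5 = 5.70 < LCL; sample 6 = 8.95 > UCL.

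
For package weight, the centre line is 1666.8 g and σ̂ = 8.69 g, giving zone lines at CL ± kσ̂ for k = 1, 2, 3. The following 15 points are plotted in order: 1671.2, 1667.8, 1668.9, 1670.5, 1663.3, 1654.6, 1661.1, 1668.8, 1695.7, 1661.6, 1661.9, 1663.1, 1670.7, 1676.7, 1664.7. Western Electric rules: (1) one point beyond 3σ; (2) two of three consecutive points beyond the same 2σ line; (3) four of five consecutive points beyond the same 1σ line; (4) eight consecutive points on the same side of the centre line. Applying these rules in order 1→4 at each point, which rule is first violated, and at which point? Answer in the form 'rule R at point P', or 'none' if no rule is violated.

rule 1 at point 9

Zone of each point (C = within 1σ̂, B = 1σ̂–2σ̂, A = 2σ̂–3σ̂, * = beyond 3σ̂; sign = side of CL): 1:+C, 2:+C, 3:+C, 4:+C, 5:-C, 6:-B, 7:-C, 8:+C, 9:+*, 10:-C, 11:-C, 12:-C, 13:+C, 14:+B, 15:-C
Rule 1 (one point beyond the 3σ limits) is satisfied at point 9.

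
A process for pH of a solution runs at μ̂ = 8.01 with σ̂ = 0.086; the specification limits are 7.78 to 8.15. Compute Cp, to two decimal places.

Cp = (USL − LSL) / (6σ̂) = (8.15 − 7.78) / (6 × 0.086) = 0.3700 / 0.5160 = 0.7171

0.72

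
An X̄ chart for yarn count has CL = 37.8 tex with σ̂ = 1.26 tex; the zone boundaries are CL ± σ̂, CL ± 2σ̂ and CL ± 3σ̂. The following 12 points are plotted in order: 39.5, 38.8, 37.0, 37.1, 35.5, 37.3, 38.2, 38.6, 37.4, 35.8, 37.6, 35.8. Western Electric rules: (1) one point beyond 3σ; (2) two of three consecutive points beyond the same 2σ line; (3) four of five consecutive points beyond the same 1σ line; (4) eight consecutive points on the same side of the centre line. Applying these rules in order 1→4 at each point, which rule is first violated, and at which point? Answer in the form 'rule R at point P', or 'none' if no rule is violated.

Zone of each point (C = within 1σ̂, B = 1σ̂–2σ̂, A = 2σ̂–3σ̂, * = beyond 3σ̂; sign = side of CL): 1:+B, 2:+C, 3:-C, 4:-C, 5:-B, 6:-C, 7:+C, 8:+C, 9:-C, 10:-B, 11:-C, 12:-B
No rule fires across all 12 points.

none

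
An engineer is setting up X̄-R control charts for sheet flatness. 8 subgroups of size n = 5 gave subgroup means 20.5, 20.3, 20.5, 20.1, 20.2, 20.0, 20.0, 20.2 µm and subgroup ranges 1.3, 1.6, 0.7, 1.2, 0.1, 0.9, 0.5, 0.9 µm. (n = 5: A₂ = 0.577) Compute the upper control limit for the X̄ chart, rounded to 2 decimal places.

X̄̄ = (20.5 + 20.3 + 20.5 + 20.1 + 20.2 + 20.0 + 20.0 + 20.2) / 8 = 161.8000 / 8 = 20.2250
R̄ = (1.3 + 1.6 + 0.7 + 1.2 + 0.1 + 0.9 + 0.5 + 0.9) / 8 = 7.2000 / 8 = 0.9000
UCL = X̄̄ + A₂·R̄ = 20.2250 + 0.577 × 0.9000 = 20.7443

20.74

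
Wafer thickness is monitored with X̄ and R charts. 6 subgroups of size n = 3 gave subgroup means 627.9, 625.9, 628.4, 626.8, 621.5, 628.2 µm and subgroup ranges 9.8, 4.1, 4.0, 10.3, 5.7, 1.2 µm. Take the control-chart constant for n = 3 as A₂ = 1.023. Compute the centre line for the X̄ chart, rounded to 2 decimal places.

X̄̄ = (627.9 + 625.9 + 628.4 + 626.8 + 621.5 + 628.2) / 6 = 3758.7000 / 6 = 626.4500
CL = X̄̄ = 626.4500

626.45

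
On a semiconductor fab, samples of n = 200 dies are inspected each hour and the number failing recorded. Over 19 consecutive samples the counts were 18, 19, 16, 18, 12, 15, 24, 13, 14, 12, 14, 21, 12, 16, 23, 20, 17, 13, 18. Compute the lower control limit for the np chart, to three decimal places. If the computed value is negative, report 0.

4.881

p̄ = Σdᵢ / (k·n) = 315 / (19 × 200) = 0.08289
LCL = np̄ − 3·√(np̄(1−p̄)) = 16.5789 − 3 × 3.8993 = 4.8810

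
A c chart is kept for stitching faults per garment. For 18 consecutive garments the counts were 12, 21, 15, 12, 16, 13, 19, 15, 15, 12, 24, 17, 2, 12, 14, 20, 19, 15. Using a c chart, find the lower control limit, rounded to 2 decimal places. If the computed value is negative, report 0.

c̄ = (12 + 21 + 15 + 12 + 16 + 13 + 19 + 15 + 15 + 12 + 24 + 17 + 2 + 12 + 14 + 20 + 19 + 15) / 18 = 273 / 18 = 15.1667
LCL = c̄ − 3√c̄ = 15.1667 − 3 × 3.8944 = 3.4833

3.48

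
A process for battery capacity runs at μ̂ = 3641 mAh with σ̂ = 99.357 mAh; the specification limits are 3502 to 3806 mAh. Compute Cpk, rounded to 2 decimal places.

Cpu = (USL − μ̂) / (3σ̂) = (3806 − 3641) / (3 × 99.357) = 0.5536; Cpl = (μ̂ − LSL) / (3σ̂) = (3641 − 3502) / (3 × 99.357) = 0.4663; Cpk = min(Cpu, Cpl) = 0.4663

0.47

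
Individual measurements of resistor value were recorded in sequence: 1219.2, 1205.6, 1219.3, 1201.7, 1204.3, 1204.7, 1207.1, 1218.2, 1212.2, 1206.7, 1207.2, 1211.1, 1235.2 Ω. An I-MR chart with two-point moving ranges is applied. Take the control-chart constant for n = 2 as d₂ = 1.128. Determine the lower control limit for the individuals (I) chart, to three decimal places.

1189.257

X̄ = (1219.2 + 1205.6 + 1219.3 + 1201.7 + 1204.3 + 1204.7 + 1207.1 + 1218.2 + 1212.2 + 1206.7 + 1207.2 + 1211.1 + 1235.2) / 13 = 1211.7308
Moving ranges: 13.6, 13.7, 17.6, 2.6, 0.4, 2.4, 11.1, 6.0, 5.5, 0.5, 3.9, 24.1; M̄R̄ = 101.4000 / 12 = 8.4500
LCL = X̄ − 3·M̄R̄/d₂ = 1211.7308 − 3 × 8.4500 / 1.128 = 1189.2574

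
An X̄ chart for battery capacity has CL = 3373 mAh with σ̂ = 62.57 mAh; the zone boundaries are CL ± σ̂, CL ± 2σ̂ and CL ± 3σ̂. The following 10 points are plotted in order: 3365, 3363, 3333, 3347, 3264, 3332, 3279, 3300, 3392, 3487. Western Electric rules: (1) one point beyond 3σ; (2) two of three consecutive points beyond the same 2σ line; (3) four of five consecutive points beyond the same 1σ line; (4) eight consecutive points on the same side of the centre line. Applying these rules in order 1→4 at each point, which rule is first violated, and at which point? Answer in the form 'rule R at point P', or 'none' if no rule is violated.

rule 4 at point 8

Zone of each point (C = within 1σ̂, B = 1σ̂–2σ̂, A = 2σ̂–3σ̂, * = beyond 3σ̂; sign = side of CL): 1:-C, 2:-C, 3:-C, 4:-C, 5:-B, 6:-C, 7:-B, 8:-B, 9:+C, 10:+B
Rule 4 (eight consecutive points on the same side of the centre line) is satisfied at point 8.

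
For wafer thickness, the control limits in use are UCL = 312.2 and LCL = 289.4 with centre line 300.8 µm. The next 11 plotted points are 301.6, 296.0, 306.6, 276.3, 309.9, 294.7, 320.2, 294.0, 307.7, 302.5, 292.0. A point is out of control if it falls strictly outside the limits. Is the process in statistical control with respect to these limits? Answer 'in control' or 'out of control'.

Compare each point to [289.4, 312.2]: sample 4 = 276.3 < LCL; sample 7 = 320.2 > UCL.

out of control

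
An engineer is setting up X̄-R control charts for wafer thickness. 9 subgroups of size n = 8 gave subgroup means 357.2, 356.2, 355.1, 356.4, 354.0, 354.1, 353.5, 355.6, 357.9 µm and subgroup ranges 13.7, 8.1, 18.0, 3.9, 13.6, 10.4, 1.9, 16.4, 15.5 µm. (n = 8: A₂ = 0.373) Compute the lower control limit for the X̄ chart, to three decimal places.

351.349

X̄̄ = (357.2 + 356.2 + 355.1 + 356.4 + 354.0 + 354.1 + 353.5 + 355.6 + 357.9) / 9 = 3200.0000 / 9 = 355.5556
R̄ = (13.7 + 8.1 + 18.0 + 3.9 + 13.6 + 10.4 + 1.9 + 16.4 + 15.5) / 9 = 101.5000 / 9 = 11.2778
LCL = X̄̄ − A₂·R̄ = 355.5556 − 0.373 × 11.2778 = 351.3489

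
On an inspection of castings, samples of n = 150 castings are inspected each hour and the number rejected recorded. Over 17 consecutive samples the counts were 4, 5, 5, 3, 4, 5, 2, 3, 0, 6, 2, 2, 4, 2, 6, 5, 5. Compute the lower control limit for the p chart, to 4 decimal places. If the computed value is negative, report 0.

0.0000

p̄ = Σdᵢ / (k·n) = 63 / (17 × 150) = 0.02471
LCL = p̄ − 3·√(p̄(1−p̄)/n) = 0.02471 − 3 × 0.01267 = -0.01332 → 0 (negative, so LCL = 0)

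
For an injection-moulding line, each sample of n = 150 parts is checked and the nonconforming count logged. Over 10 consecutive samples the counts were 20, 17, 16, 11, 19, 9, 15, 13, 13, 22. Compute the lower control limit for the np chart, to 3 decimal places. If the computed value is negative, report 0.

4.316

p̄ = Σdᵢ / (k·n) = 155 / (10 × 150) = 0.10333
LCL = np̄ − 3·√(np̄(1−p̄)) = 15.5000 − 3 × 3.7280 = 4.3159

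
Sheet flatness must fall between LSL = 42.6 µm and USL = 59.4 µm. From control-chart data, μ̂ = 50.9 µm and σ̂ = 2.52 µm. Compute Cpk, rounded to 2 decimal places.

1.10

Cpu = (USL − μ̂) / (3σ̂) = (59.4 − 50.9) / (3 × 2.52) = 1.1243; Cpl = (μ̂ − LSL) / (3σ̂) = (50.9 − 42.6) / (3 × 2.52) = 1.0979; Cpk = min(Cpu, Cpl) = 1.0979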